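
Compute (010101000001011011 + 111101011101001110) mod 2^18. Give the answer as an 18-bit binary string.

010010011110101001

  010101000001011011
+ 111101011101001110
= 010010011110101001  (discard carry-out 1)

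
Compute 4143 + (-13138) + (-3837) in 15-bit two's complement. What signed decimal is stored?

-12832

4143 + (-13138) = -8995 (101110011011101)
-8995 + (-3837) = -12832 (100110111100000)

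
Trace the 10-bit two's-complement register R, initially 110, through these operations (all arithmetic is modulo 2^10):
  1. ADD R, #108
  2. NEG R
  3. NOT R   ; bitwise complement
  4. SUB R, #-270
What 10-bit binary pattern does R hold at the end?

Start: R = 110 = 0001101110.
R = 110 + 108 = 218 = 0011011010
R = −(218) = -218 = 1100100110
R = NOT 1100100110 = 0011011001 = 217
R = 217 − (-270) = 487 = 0111100111

0111100111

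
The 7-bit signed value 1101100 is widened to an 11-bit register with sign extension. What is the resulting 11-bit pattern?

11111101100

MSB of 1101100 is 1; replicate it into the new high bits.
1111|1101100 → 11111101100 (still -20).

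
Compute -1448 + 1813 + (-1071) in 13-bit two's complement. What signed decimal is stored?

-1448 + 1813 = 365 (0000101101101)
365 + (-1071) = -706 (1110100111110)

-706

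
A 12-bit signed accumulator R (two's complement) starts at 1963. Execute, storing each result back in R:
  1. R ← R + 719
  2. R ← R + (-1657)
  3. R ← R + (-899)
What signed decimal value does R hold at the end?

Start: R = 1963 = 011110101011.
R = 1963 + 719 = 2682; wraps to -1414 = 101001111010
R = -1414 + (-1657) = -3071; wraps to 1025 = 010000000001
R = 1025 + (-899) = 126 = 000001111110

126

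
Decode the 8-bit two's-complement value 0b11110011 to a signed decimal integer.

MSB is 1, so the value is negative.
Invert: 00001100. Add 1: 00001101 = 13. So the value is −13.

-13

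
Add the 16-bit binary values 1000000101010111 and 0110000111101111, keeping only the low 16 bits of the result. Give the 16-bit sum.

1110001101000110

  1000000101010111
+ 0110000111101111
= 1110001101000110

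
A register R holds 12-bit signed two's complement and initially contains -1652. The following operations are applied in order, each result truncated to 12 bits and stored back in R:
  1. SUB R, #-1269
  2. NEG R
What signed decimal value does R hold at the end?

Start: R = -1652 = 100110001100.
R = -1652 − (-1269) = -383 = 111010000001
R = −(-383) = 383 = 000101111111

383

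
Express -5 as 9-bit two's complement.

111111011

|-5| = 5 = 000000101 in 9 bits.
Invert the bits: 111111010. Add 1: 111111011.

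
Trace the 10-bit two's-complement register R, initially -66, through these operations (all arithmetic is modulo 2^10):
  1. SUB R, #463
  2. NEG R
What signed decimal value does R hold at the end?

-495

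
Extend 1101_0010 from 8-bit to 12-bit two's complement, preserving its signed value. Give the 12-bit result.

111111010010

MSB of 11010010 is 1; replicate it into the new high bits.
1111|11010010 → 111111010010 (still -46).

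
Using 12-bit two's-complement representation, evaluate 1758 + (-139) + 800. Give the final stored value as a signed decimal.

1758 + (-139) = 1619 (011001010011)
1619 + 800 = 2419 → wraps to -1677 (100101110011)

-1677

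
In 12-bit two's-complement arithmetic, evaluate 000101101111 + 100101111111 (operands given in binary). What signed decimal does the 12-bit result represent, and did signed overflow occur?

000101101111 = 367 (signed)
100101111111 = -1665 (signed)
  000101101111
+ 100101111111
= 101011101110
Result 101011101110: MSB = 1 → 2798 − 4096 = -1298.
Addends have opposite signs, so signed overflow cannot occur.

-1298; no overflow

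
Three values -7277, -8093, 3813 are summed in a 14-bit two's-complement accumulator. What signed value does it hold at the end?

4827

-7277 + (-8093) = -15370 → wraps to 1014 (00001111110110)
1014 + 3813 = 4827 (01001011011011)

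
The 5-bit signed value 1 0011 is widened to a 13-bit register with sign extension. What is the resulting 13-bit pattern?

1111111110011

MSB of 10011 is 1; replicate it into the new high bits.
11111111|10011 → 1111111110011 (still -13).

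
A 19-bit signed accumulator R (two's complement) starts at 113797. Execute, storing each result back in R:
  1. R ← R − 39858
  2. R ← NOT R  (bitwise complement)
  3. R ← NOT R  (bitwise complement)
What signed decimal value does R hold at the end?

Start: R = 113797 = 0011011110010000101.
R = 113797 − 39858 = 73939 = 0010010000011010011
R = NOT 0010010000011010011 = 1101101111100101100 = -73940
R = NOT 1101101111100101100 = 0010010000011010011 = 73939

73939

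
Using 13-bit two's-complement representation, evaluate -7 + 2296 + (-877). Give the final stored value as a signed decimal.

-7 + 2296 = 2289 (0100011110001)
2289 + (-877) = 1412 (0010110000100)

1412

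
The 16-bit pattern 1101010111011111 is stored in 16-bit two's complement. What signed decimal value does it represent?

-10785

MSB is 1, so the value is negative.
Unsigned reading: 54751. Subtract 2^16 = 65536: 54751 − 65536 = -10785.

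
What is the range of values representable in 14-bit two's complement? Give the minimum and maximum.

min = -8192, max = 8191

Minimum: −2^13 = -8192.
Maximum: 2^13 − 1 = 8191.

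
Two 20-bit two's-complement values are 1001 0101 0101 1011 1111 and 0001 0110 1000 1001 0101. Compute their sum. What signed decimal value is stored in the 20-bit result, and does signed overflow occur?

1001 0101 0101 1011 1111 → 10010101010110111111 = -436801 (signed)
0001 0110 1000 1001 0101 → 00010110100010010101 = 92309 (signed)
  10010101010110111111
+ 00010110100010010101
= 10101011111001010100
Result 10101011111001010100: MSB = 1 → 704084 − 1048576 = -344492.
Addends have opposite signs, so signed overflow cannot occur.

-344492; no overflow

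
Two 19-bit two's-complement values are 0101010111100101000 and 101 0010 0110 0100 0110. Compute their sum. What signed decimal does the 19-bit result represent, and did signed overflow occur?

-10898; no overflow

0101010111100101000 = 175912 (signed)
101 0010 0110 0100 0110 → 1010010011001000110 = -186810 (signed)
  0101010111100101000
+ 1010010011001000110
= 1111101010101101110
Result 1111101010101101110: MSB = 1 → 513390 − 524288 = -10898.
Addends have opposite signs, so signed overflow cannot occur.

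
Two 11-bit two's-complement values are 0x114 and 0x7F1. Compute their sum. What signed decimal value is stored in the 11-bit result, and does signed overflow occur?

0x114 = 00100010100 = 276 (signed)
0x7F1 = 11111110001 = -15 (signed)
  00100010100
+ 11111110001
= 00100000101  (discard carry-out 1)
Result 00100000101: MSB = 0 → value 261.
Addends have opposite signs, so signed overflow cannot occur.

261; no overflow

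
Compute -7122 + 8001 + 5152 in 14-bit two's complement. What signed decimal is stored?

6031

-7122 + 8001 = 879 (00001101101111)
879 + 5152 = 6031 (01011110001111)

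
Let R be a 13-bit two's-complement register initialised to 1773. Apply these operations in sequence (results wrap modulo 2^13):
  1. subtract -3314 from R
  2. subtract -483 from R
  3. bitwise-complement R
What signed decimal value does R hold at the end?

2621

Start: R = 1773 = 0011011101101.
R = 1773 − (-3314) = 5087; wraps to -3105 = 1001111011111
R = -3105 − (-483) = -2622 = 1010111000010
R = NOT 1010111000010 = 0101000111101 = 2621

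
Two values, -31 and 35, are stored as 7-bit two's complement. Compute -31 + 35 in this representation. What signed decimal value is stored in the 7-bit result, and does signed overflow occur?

-31 → 1100001
35 → 0100011
  1100001
+ 0100011
= 0000100  (discard carry-out 1)
Result 0000100: MSB = 0 → value 4.
Addends have opposite signs, so signed overflow cannot occur.

4; no overflow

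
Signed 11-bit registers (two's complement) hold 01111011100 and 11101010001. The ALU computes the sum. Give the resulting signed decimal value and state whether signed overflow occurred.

813; no overflow

01111011100 = 988 (signed)
11101010001 = -175 (signed)
  01111011100
+ 11101010001
= 01100101101  (discard carry-out 1)
Result 01100101101: MSB = 0 → value 813.
Addends have opposite signs, so signed overflow cannot occur.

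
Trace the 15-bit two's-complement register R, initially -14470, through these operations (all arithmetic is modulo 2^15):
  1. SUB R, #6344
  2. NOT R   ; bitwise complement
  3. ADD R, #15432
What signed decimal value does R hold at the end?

3477

Start: R = -14470 = 100011101111010.
R = -14470 − 6344 = -20814; wraps to 11954 = 010111010110010
R = NOT 010111010110010 = 101000101001101 = -11955
R = -11955 + 15432 = 3477 = 000110110010101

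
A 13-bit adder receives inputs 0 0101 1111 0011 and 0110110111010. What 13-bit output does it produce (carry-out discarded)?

1001110101101

  0010111110011
+ 0110110111010
= 1001110101101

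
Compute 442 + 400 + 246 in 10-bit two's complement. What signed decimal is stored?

442 + 400 = 842 → wraps to -182 (1101001010)
-182 + 246 = 64 (0001000000)

64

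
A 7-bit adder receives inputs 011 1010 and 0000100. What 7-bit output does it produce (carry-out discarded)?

0111110

  0111010
+ 0000100
= 0111110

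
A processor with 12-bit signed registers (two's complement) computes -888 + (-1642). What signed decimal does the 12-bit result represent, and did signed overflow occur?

-888 → 110010001000
-1642 → 100110010110
  110010001000
+ 100110010110
= 011000011110  (discard carry-out 1)
Result 011000011110: MSB = 0 → value 1566.
Both addends are negative but the stored result is non-negative: signed overflow. The true value -888 + (-1642) = -2530 lies outside [-2048, 2047].

1566; overflow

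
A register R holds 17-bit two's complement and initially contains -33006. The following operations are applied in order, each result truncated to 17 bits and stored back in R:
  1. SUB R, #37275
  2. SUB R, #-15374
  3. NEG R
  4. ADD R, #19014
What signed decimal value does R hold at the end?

-57151

Start: R = -33006 = 10111111100010010.
R = -33006 − 37275 = -70281; wraps to 60791 = 01110110101110111
R = 60791 − (-15374) = 76165; wraps to -54907 = 10010100110000101
R = −(-54907) = 54907 = 01101011001111011
R = 54907 + 19014 = 73921; wraps to -57151 = 10010000011000001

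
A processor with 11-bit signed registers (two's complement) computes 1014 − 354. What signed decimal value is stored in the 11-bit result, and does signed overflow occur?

660; no overflow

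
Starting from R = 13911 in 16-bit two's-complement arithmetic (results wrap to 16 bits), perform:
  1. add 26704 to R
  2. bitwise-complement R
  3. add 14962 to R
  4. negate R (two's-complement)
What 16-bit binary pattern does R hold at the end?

Start: R = 13911 = 0011011001010111.
R = 13911 + 26704 = 40615; wraps to -24921 = 1001111010100111
R = NOT 1001111010100111 = 0110000101011000 = 24920
R = 24920 + 14962 = 39882; wraps to -25654 = 1001101111001010
R = −(-25654) = 25654 = 0110010000110110

0110010000110110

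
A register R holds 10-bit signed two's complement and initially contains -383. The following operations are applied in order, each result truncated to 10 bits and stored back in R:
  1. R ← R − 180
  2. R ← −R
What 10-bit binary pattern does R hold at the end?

1000110011

Start: R = -383 = 1010000001.
R = -383 − 180 = -563; wraps to 461 = 0111001101
R = −(461) = -461 = 1000110011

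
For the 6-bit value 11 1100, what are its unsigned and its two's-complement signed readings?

Unsigned: 111100 = 60.
Signed: MSB=1 → 60 − 64 = -4.

unsigned = 60, signed = -4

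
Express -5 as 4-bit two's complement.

1011

|-5| = 5 = 0101 in 4 bits.
Invert the bits: 1010. Add 1: 1011.
Check: 1011 reads as 11 − 16 = -5.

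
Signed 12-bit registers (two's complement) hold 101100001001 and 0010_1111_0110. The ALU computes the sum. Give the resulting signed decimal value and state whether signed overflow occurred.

-513; no overflow

101100001001 = -1271 (signed)
0010_1111_0110 → 001011110110 = 758 (signed)
  101100001001
+ 001011110110
= 110111111111
Result 110111111111: MSB = 1 → 3583 − 4096 = -513.
Addends have opposite signs, so signed overflow cannot occur.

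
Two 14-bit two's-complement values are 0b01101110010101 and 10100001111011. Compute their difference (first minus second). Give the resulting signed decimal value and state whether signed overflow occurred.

-3302; overflow

0b01101110010101 → 01101110010101 = 7061 (signed)
10100001111011 = -6021 (signed)
Subtract via negate-and-add: invert 10100001111011 + 1 = 01011110000101 (i.e. 6021).
  01101110010101
+ 01011110000101
= 11001100011010
Result 11001100011010: MSB = 1 → 13082 − 16384 = -3302.
Both addends (after negating the subtrahend) are non-negative but the stored result is negative: signed overflow. The true value 7061 − (-6021) = 13082 lies outside [-8192, 8191].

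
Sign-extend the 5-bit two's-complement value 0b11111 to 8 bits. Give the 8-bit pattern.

11111111

MSB of 11111 is 1; replicate it into the new high bits.
111|11111 → 11111111 (still -1).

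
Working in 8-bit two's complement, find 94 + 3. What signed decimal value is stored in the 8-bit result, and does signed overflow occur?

97; no overflow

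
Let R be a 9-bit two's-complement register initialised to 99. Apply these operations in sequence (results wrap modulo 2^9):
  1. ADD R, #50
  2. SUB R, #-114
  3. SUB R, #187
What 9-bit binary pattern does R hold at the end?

001001100

Start: R = 99 = 001100011.
R = 99 + 50 = 149 = 010010101
R = 149 − (-114) = 263; wraps to -249 = 100000111
R = -249 − 187 = -436; wraps to 76 = 001001100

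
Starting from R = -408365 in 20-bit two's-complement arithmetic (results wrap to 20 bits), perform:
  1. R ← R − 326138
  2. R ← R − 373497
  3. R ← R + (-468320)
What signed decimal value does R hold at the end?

Start: R = -408365 = 10011100010011010011.
R = -408365 − 326138 = -734503; wraps to 314073 = 01001100101011011001
R = 314073 − 373497 = -59424 = 11110001011111100000
R = -59424 + (-468320) = -527744; wraps to 520832 = 01111111001010000000

520832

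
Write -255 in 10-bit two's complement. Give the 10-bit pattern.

1100000001

|-255| = 255 = 0011111111 in 10 bits.
Invert the bits: 1100000000. Add 1: 1100000001.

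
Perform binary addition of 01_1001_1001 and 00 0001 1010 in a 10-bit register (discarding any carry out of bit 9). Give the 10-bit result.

0110110011

  0110011001
+ 0000011010
= 0110110011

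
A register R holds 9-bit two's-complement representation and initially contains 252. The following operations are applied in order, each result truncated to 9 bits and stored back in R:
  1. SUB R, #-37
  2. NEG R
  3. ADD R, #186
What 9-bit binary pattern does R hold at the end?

110011001

Start: R = 252 = 011111100.
R = 252 − (-37) = 289; wraps to -223 = 100100001
R = −(-223) = 223 = 011011111
R = 223 + 186 = 409; wraps to -103 = 110011001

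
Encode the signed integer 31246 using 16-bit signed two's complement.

0111101000001110

31246 is non-negative, so write it directly in 16 bits: 0111101000001110.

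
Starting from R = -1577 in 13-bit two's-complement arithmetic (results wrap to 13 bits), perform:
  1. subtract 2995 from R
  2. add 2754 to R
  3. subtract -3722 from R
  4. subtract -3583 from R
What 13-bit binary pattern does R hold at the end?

Start: R = -1577 = 1100111010111.
R = -1577 − 2995 = -4572; wraps to 3620 = 0111000100100
R = 3620 + 2754 = 6374; wraps to -1818 = 1100011100110
R = -1818 − (-3722) = 1904 = 0011101110000
R = 1904 − (-3583) = 5487; wraps to -2705 = 1010101101111

1010101101111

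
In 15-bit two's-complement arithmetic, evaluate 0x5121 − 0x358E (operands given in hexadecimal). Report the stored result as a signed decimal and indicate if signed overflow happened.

0x5121 = 101000100100001 = -11999 (signed)
0x358E = 011010110001110 = 13710 (signed)
Subtract via negate-and-add: invert 011010110001110 + 1 = 100101001110010 (i.e. -13710).
  101000100100001
+ 100101001110010
= 001101110010011  (discard carry-out 1)
Result 001101110010011: MSB = 0 → value 7059.
Both addends (after negating the subtrahend) are negative but the stored result is non-negative: signed overflow. The true value -11999 − 13710 = -25709 lies outside [-16384, 16383].

7059; overflow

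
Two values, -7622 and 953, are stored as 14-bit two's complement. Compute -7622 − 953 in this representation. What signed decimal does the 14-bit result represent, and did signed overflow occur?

-7622 → 10001000111010
953 → 00001110111001
Subtract via negate-and-add: invert 00001110111001 + 1 = 11110001000111 (i.e. -953).
  10001000111010
+ 11110001000111
= 01111010000001  (discard carry-out 1)
Result 01111010000001: MSB = 0 → value 7809.
Both addends (after negating the subtrahend) are negative but the stored result is non-negative: signed overflow. The true value -7622 − 953 = -8575 lies outside [-8192, 8191].

7809; overflow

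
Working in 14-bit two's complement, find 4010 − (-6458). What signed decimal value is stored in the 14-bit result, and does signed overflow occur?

-5916; overflow

4010 → 00111110101010
-6458 → 10011011000110
Subtract via negate-and-add: invert 10011011000110 + 1 = 01100100111010 (i.e. 6458).
  00111110101010
+ 01100100111010
= 10100011100100
Result 10100011100100: MSB = 1 → 10468 − 16384 = -5916.
Both addends (after negating the subtrahend) are non-negative but the stored result is negative: signed overflow. The true value 4010 − (-6458) = 10468 lies outside [-8192, 8191].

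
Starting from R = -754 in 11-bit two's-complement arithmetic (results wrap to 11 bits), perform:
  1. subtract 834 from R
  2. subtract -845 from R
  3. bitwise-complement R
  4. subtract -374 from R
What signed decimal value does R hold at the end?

Start: R = -754 = 10100001110.
R = -754 − 834 = -1588; wraps to 460 = 00111001100
R = 460 − (-845) = 1305; wraps to -743 = 10100011001
R = NOT 10100011001 = 01011100110 = 742
R = 742 − (-374) = 1116; wraps to -932 = 10001011100

-932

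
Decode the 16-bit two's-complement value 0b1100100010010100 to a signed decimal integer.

-14188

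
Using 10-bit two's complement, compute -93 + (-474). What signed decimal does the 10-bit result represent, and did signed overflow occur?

457; overflow

-93 → 1110100011
-474 → 1000100110
  1110100011
+ 1000100110
= 0111001001  (discard carry-out 1)
Result 0111001001: MSB = 0 → value 457.
Both addends are negative but the stored result is non-negative: signed overflow. The true value -93 + (-474) = -567 lies outside [-512, 511].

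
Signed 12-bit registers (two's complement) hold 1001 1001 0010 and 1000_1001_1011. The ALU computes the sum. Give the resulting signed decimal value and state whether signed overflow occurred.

1001 1001 0010 → 100110010010 = -1646 (signed)
1000_1001_1011 → 100010011011 = -1893 (signed)
  100110010010
+ 100010011011
= 001000101101  (discard carry-out 1)
Result 001000101101: MSB = 0 → value 557.
Both addends are negative but the stored result is non-negative: signed overflow. The true value -1646 + (-1893) = -3539 lies outside [-2048, 2047].

557; overflow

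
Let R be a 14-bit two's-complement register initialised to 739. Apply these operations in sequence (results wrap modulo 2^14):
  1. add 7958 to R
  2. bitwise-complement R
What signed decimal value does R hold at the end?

7686

Start: R = 739 = 00001011100011.
R = 739 + 7958 = 8697; wraps to -7687 = 10000111111001
R = NOT 10000111111001 = 01111000000110 = 7686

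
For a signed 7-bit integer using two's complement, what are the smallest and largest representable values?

min = -64, max = 63

Minimum: −2^6 = -64.
Maximum: 2^6 − 1 = 63.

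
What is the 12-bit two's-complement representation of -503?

|-503| = 503 = 000111110111 in 12 bits.
Invert the bits: 111000001000. Add 1: 111000001001.

111000001001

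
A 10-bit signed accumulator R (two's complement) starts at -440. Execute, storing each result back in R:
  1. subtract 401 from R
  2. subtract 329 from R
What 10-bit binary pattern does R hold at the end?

1101101110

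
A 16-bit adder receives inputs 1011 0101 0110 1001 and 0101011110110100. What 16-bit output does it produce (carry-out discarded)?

0000110100011101

  1011010101101001
+ 0101011110110100
= 0000110100011101  (discard carry-out 1)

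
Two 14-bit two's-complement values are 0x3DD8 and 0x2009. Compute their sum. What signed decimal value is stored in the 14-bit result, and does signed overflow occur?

0x3DD8 = 11110111011000 = -552 (signed)
0x2009 = 10000000001001 = -8183 (signed)
  11110111011000
+ 10000000001001
= 01110111100001  (discard carry-out 1)
Result 01110111100001: MSB = 0 → value 7649.
Both addends are negative but the stored result is non-negative: signed overflow. The true value -552 + (-8183) = -8735 lies outside [-8192, 8191].

7649; overflow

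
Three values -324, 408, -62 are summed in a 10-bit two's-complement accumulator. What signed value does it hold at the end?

-324 + 408 = 84 (0001010100)
84 + (-62) = 22 (0000010110)

22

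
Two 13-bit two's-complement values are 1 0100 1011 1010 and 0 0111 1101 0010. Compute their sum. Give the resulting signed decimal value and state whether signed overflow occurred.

1 0100 1011 1010 → 1010010111010 = -2886 (signed)
0 0111 1101 0010 → 0011111010010 = 2002 (signed)
  1010010111010
+ 0011111010010
= 1110010001100
Result 1110010001100: MSB = 1 → 7308 − 8192 = -884.
Addends have opposite signs, so signed overflow cannot occur.

-884; no overflow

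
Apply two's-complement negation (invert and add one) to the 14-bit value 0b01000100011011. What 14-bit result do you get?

10111011100101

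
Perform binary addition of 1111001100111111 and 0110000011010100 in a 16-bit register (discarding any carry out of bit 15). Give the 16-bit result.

  1111001100111111
+ 0110000011010100
= 0101010000010011  (discard carry-out 1)

0101010000010011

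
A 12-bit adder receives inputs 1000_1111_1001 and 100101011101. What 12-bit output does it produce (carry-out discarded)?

001001010110

  100011111001
+ 100101011101
= 001001010110  (discard carry-out 1)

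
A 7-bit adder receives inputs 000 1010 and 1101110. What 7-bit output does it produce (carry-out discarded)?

1111000

  0001010
+ 1101110
= 1111000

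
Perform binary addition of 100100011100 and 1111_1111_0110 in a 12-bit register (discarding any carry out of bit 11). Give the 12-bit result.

100100010010

  100100011100
+ 111111110110
= 100100010010  (discard carry-out 1)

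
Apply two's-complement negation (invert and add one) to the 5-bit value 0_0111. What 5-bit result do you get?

11001

Invert: 11000. Add 1: 11001.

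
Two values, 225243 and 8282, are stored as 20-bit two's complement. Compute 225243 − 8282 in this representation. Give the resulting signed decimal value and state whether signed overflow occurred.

216961; no overflow

225243 → 00110110111111011011
8282 → 00000010000001011010
Subtract via negate-and-add: invert 00000010000001011010 + 1 = 11111101111110100110 (i.e. -8282).
  00110110111111011011
+ 11111101111110100110
= 00110100111110000001  (discard carry-out 1)
Result 00110100111110000001: MSB = 0 → value 216961.
Addends (after negating the subtrahend) have opposite signs, so signed overflow cannot occur.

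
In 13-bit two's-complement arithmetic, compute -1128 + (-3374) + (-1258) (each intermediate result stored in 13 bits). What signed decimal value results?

2432

-1128 + (-3374) = -4502 → wraps to 3690 (0111001101010)
3690 + (-1258) = 2432 (0100110000000)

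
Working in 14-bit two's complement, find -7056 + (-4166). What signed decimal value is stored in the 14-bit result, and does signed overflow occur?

5162; overflow

-7056 → 10010001110000
-4166 → 10111110111010
  10010001110000
+ 10111110111010
= 01010000101010  (discard carry-out 1)
Result 01010000101010: MSB = 0 → value 5162.
Both addends are negative but the stored result is non-negative: signed overflow. The true value -7056 + (-4166) = -11222 lies outside [-8192, 8191].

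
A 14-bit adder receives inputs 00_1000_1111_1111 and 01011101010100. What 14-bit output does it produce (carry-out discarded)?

  00100011111111
+ 01011101010100
= 10000001010011

10000001010011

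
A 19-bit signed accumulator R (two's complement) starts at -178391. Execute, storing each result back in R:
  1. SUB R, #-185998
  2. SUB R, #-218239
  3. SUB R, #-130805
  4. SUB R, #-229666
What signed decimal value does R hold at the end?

62029

Start: R = -178391 = 1010100011100101001.
R = -178391 − (-185998) = 7607 = 0000001110110110111
R = 7607 − (-218239) = 225846 = 0110111001000110110
R = 225846 − (-130805) = 356651; wraps to -167637 = 1010111000100101011
R = -167637 − (-229666) = 62029 = 0001111001001001101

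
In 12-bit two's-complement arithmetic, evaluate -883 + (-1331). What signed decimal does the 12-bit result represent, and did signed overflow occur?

-883 → 110010001101
-1331 → 101011001101
  110010001101
+ 101011001101
= 011101011010  (discard carry-out 1)
Result 011101011010: MSB = 0 → value 1882.
Both addends are negative but the stored result is non-negative: signed overflow. The true value -883 + (-1331) = -2214 lies outside [-2048, 2047].

1882; overflow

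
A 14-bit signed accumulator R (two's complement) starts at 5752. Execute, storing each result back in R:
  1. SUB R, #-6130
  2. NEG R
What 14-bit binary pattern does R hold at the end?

Start: R = 5752 = 01011001111000.
R = 5752 − (-6130) = 11882; wraps to -4502 = 10111001101010
R = −(-4502) = 4502 = 01000110010110

01000110010110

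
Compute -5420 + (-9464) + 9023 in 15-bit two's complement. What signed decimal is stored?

-5420 + (-9464) = -14884 (100010111011100)
-14884 + 9023 = -5861 (110100100011011)

-5861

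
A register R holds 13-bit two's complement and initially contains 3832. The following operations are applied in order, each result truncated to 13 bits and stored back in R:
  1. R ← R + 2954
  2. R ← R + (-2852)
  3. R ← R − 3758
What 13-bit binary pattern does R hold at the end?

0000010110000

Start: R = 3832 = 0111011111000.
R = 3832 + 2954 = 6786; wraps to -1406 = 1101010000010
R = -1406 + (-2852) = -4258; wraps to 3934 = 0111101011110
R = 3934 − 3758 = 176 = 0000010110000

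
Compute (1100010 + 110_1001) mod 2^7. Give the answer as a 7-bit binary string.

  1100010
+ 1101001
= 1001011  (discard carry-out 1)

1001011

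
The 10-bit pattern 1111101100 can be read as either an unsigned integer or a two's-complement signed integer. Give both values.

unsigned = 1004, signed = -20

Unsigned: 1111101100 = 1004.
Signed: MSB=1 → 1004 − 1024 = -20.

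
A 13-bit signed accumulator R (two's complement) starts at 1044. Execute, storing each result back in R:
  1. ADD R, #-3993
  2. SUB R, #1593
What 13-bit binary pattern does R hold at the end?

0111001000010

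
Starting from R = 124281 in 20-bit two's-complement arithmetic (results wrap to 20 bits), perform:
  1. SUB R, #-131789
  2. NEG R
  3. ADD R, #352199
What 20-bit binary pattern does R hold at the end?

Start: R = 124281 = 00011110010101111001.
R = 124281 − (-131789) = 256070 = 00111110100001000110
R = −(256070) = -256070 = 11000001011110111010
R = -256070 + 352199 = 96129 = 00010111011110000001

00010111011110000001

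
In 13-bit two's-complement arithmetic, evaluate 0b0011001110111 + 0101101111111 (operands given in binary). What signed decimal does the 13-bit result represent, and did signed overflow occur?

0b0011001110111 → 0011001110111 = 1655 (signed)
0101101111111 = 2943 (signed)
  0011001110111
+ 0101101111111
= 1000111110110
Result 1000111110110: MSB = 1 → 4598 − 8192 = -3594.
Both addends are non-negative but the stored result is negative: signed overflow. The true value 1655 + 2943 = 4598 lies outside [-4096, 4095].

-3594; overflow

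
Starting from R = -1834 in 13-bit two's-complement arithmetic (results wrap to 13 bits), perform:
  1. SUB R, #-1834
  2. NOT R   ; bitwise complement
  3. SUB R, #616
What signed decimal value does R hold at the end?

Start: R = -1834 = 1100011010110.
R = -1834 − (-1834) = 0 = 0000000000000
R = NOT 0000000000000 = 1111111111111 = -1
R = -1 − 616 = -617 = 1110110010111

-617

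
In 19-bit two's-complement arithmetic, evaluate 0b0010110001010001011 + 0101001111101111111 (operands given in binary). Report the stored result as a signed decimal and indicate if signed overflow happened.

0b0010110001010001011 → 0010110001010001011 = 90763 (signed)
0101001111101111111 = 171903 (signed)
  0010110001010001011
+ 0101001111101111111
= 1000000001000001010
Result 1000000001000001010: MSB = 1 → 262666 − 524288 = -261622.
Both addends are non-negative but the stored result is negative: signed overflow. The true value 90763 + 171903 = 262666 lies outside [-262144, 262143].

-261622; overflow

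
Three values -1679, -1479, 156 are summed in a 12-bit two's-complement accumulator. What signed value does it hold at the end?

1094

-1679 + (-1479) = -3158 → wraps to 938 (001110101010)
938 + 156 = 1094 (010001000110)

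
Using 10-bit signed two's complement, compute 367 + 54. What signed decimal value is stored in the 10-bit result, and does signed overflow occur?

421; no overflow

367 → 0101101111
54 → 0000110110
  0101101111
+ 0000110110
= 0110100101
Result 0110100101: MSB = 0 → value 421.
Both addends are non-negative and so is the stored result: no signed overflow.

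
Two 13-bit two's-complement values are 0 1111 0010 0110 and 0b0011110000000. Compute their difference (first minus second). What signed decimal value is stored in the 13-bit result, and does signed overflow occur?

1958; no overflow

0 1111 0010 0110 → 0111100100110 = 3878 (signed)
0b0011110000000 → 0011110000000 = 1920 (signed)
Subtract via negate-and-add: invert 0011110000000 + 1 = 1100010000000 (i.e. -1920).
  0111100100110
+ 1100010000000
= 0011110100110  (discard carry-out 1)
Result 0011110100110: MSB = 0 → value 1958.
Addends (after negating the subtrahend) have opposite signs, so signed overflow cannot occur.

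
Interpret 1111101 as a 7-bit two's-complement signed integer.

-3

MSB is 1, so the value is negative.
Unsigned reading: 125. Subtract 2^7 = 128: 125 − 128 = -3.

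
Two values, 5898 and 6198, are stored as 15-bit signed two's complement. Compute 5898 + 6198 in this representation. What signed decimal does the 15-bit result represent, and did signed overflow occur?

12096; no overflow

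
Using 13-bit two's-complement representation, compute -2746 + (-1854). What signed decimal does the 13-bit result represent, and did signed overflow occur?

-2746 → 1010101000110
-1854 → 1100011000010
  1010101000110
+ 1100011000010
= 0111000001000  (discard carry-out 1)
Result 0111000001000: MSB = 0 → value 3592.
Both addends are negative but the stored result is non-negative: signed overflow. The true value -2746 + (-1854) = -4600 lies outside [-4096, 4095].

3592; overflow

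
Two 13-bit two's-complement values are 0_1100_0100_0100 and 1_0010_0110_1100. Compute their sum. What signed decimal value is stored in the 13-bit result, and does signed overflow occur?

-336; no overflow

0_1100_0100_0100 → 0110001000100 = 3140 (signed)
1_0010_0110_1100 → 1001001101100 = -3476 (signed)
  0110001000100
+ 1001001101100
= 1111010110000
Result 1111010110000: MSB = 1 → 7856 − 8192 = -336.
Addends have opposite signs, so signed overflow cannot occur.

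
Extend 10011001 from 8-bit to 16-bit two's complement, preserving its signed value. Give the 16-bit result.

1111111110011001

MSB of 10011001 is 1; replicate it into the new high bits.
11111111|10011001 → 1111111110011001 (still -103).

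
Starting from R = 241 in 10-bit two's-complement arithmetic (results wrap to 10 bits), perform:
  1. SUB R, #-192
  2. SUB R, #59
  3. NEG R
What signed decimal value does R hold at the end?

-374

Start: R = 241 = 0011110001.
R = 241 − (-192) = 433 = 0110110001
R = 433 − 59 = 374 = 0101110110
R = −(374) = -374 = 1010001010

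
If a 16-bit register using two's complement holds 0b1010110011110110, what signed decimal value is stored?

-21258

MSB is 1, so the value is negative.
Invert: 0101001100001001. Add 1: 0101001100001010 = 21258. So the value is −21258.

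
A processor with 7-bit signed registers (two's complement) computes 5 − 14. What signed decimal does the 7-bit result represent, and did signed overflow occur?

5 → 0000101
14 → 0001110
Subtract via negate-and-add: invert 0001110 + 1 = 1110010 (i.e. -14).
  0000101
+ 1110010
= 1110111
Result 1110111: MSB = 1 → 119 − 128 = -9.
Addends (after negating the subtrahend) have opposite signs, so signed overflow cannot occur.

-9; no overflow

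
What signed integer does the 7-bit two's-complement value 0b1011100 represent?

-36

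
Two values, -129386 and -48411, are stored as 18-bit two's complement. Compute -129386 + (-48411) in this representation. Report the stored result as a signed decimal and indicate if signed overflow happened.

-129386 → 100000011010010110
-48411 → 110100001011100101
  100000011010010110
+ 110100001011100101
= 010100100101111011  (discard carry-out 1)
Result 010100100101111011: MSB = 0 → value 84347.
Both addends are negative but the stored result is non-negative: signed overflow. The true value -129386 + (-48411) = -177797 lies outside [-131072, 131071].

84347; overflow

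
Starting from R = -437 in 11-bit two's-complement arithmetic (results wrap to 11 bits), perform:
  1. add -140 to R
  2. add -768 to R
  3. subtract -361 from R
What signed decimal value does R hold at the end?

-984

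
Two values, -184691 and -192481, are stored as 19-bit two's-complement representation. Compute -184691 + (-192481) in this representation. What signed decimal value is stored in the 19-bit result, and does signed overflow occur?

147116; overflow

-184691 → 1010010111010001101
-192481 → 1010001000000011111
  1010010111010001101
+ 1010001000000011111
= 0100011111010101100  (discard carry-out 1)
Result 0100011111010101100: MSB = 0 → value 147116.
Both addends are negative but the stored result is non-negative: signed overflow. The true value -184691 + (-192481) = -377172 lies outside [-262144, 262143].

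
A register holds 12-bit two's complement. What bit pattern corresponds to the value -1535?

|-1535| = 1535 = 010111111111 in 12 bits.
Invert the bits: 101000000000. Add 1: 101000000001.
Check: 101000000001 reads as 2561 − 4096 = -1535.

101000000001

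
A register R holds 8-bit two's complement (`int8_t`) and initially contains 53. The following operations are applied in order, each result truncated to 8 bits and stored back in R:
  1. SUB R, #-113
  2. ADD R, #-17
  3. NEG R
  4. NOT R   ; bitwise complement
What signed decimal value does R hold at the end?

Start: R = 53 = 00110101.
R = 53 − (-113) = 166; wraps to -90 = 10100110
R = -90 + (-17) = -107 = 10010101
R = −(-107) = 107 = 01101011
R = NOT 01101011 = 10010100 = -108

-108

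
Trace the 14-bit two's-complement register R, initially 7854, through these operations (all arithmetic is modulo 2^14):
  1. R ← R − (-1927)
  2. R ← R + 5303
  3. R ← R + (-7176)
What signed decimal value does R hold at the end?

7908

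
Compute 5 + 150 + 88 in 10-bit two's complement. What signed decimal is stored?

243

5 + 150 = 155 (0010011011)
155 + 88 = 243 (0011110011)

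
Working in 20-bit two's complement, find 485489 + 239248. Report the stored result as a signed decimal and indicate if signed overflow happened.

485489 → 01110110100001110001
239248 → 00111010011010010000
  01110110100001110001
+ 00111010011010010000
= 10110000111100000001
Result 10110000111100000001: MSB = 1 → 724737 − 1048576 = -323839.
Both addends are non-negative but the stored result is negative: signed overflow. The true value 485489 + 239248 = 724737 lies outside [-524288, 524287].

-323839; overflow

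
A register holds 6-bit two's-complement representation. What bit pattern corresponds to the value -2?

111110

|-2| = 2 = 000010 in 6 bits.
Invert the bits: 111101. Add 1: 111110.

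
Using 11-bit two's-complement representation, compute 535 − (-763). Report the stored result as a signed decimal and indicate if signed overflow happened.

-750; overflow

535 → 01000010111
-763 → 10100000101
Subtract via negate-and-add: invert 10100000101 + 1 = 01011111011 (i.e. 763).
  01000010111
+ 01011111011
= 10100010010
Result 10100010010: MSB = 1 → 1298 − 2048 = -750.
Both addends (after negating the subtrahend) are non-negative but the stored result is negative: signed overflow. The true value 535 − (-763) = 1298 lies outside [-1024, 1023].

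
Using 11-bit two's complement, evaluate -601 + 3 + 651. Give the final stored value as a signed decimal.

-601 + 3 = -598 (10110101010)
-598 + 651 = 53 (00000110101)

53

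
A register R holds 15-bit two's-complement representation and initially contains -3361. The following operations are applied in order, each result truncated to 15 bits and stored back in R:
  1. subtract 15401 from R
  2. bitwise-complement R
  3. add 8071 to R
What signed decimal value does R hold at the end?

Start: R = -3361 = 111001011011111.
R = -3361 − 15401 = -18762; wraps to 14006 = 011011010110110
R = NOT 011011010110110 = 100100101001001 = -14007
R = -14007 + 8071 = -5936 = 110100011010000

-5936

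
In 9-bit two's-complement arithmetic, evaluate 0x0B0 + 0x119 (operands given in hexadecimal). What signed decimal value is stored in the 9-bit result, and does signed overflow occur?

0x0B0 = 010110000 = 176 (signed)
0x119 = 100011001 = -231 (signed)
  010110000
+ 100011001
= 111001001
Result 111001001: MSB = 1 → 457 − 512 = -55.
Addends have opposite signs, so signed overflow cannot occur.

-55; no overflow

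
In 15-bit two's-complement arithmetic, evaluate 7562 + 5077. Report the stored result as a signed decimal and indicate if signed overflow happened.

12639; no overflow

7562 → 001110110001010
5077 → 001001111010101
  001110110001010
+ 001001111010101
= 011000101011111
Result 011000101011111: MSB = 0 → value 12639.
Both addends are non-negative and so is the stored result: no signed overflow.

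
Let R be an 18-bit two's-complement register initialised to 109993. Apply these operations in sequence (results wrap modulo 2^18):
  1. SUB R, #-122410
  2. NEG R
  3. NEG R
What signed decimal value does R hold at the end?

-29741

Start: R = 109993 = 011010110110101001.
R = 109993 − (-122410) = 232403; wraps to -29741 = 111000101111010011
R = −(-29741) = 29741 = 000111010000101101
R = −(29741) = -29741 = 111000101111010011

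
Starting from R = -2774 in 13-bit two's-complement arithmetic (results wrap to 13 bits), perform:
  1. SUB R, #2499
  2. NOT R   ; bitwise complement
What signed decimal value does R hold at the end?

-2920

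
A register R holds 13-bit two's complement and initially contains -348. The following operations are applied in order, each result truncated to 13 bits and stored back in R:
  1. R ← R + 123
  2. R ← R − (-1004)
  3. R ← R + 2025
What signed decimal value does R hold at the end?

Start: R = -348 = 1111010100100.
R = -348 + 123 = -225 = 1111100011111
R = -225 − (-1004) = 779 = 0001100001011
R = 779 + 2025 = 2804 = 0101011110100

2804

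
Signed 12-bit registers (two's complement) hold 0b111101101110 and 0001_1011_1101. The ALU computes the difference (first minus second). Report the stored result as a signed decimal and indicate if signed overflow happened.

0b111101101110 → 111101101110 = -146 (signed)
0001_1011_1101 → 000110111101 = 445 (signed)
Subtract via negate-and-add: invert 000110111101 + 1 = 111001000011 (i.e. -445).
  111101101110
+ 111001000011
= 110110110001  (discard carry-out 1)
Result 110110110001: MSB = 1 → 3505 − 4096 = -591.
Both addends (after negating the subtrahend) are negative and so is the stored result: no signed overflow.

-591; no overflow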